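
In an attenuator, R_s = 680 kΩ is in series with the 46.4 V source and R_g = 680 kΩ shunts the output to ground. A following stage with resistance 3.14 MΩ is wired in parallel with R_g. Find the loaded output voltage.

V_out ≈ 20.9 V

The load sits in parallel with R_g: R_g‖R_L = (680 × 3140) / (680 + 3140) = 559.0 kΩ.
V_out = 46.4 × 559.0 / (680 + 559.0) = 46.4 × 559.0/1239 = 20.9 V.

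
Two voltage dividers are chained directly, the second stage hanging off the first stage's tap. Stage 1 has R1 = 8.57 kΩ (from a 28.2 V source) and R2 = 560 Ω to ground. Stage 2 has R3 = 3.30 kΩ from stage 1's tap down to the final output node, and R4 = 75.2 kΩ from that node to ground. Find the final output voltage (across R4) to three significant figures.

V_out ≈ 1.65 V

Stage 2 presents R3+R4 = 78500 Ω as a load on stage 1's tap.
Stage 1's lower leg becomes R2‖(R3+R4) = 556.0 Ω, so V_mid = 28.2 × 556.0/9126 = 1.718 V.
Stage 2 is itself unloaded: V_out = V_mid × R4/(R3+R4) = 1.718 × 75200/78500 = 1.65 V.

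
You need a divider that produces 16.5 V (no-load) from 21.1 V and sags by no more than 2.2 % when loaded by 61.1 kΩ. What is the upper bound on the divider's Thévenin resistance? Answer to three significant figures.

Loading drop = R_th/(R_th + R_L) ≤ 0.0220, so R_th ≤ R_L · ε/(1−ε) = 61.1 kΩ × 0.0220/0.9780 = 1.37 kΩ.
(Any R1, R2 with R2/(R1+R2) = 0.782 and R1‖R2 ≤ 1.37 kΩ will meet the spec.)

R_th ≤ 1.37 kΩ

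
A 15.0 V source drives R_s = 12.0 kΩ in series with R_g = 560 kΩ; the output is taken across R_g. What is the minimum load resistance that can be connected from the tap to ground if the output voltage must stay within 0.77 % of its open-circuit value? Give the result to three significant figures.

R_L(min) ≈ 1.51 MΩ

Output resistance R_th = R_s‖R_g = (12.0 × 560)/572.0 = 11.75 kΩ.
The fractional drop is R_th/(R_th + R_L); requiring this ≤ 0.00770 gives R_L ≥ R_th(1/0.00770 − 1) = 11.75 × 128.9 = 1.51 MΩ.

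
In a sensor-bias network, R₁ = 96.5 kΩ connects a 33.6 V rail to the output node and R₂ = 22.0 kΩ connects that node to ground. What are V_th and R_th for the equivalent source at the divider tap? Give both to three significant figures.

V_th = 6.24 V, R_th = 17.9 kΩ

V_th is the open-circuit tap voltage: 33.6 × 22.0/(96.5 + 22.0) = 6.24 V.
With the supply zeroed, R₁ and R₂ appear in parallel from the tap: R_th = R₁‖R₂ = (96.5 × 22.0)/118.5 = 17.9 kΩ.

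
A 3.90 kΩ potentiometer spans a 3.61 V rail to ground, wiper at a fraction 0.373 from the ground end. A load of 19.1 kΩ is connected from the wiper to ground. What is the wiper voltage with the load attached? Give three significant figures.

V ≈ 1.29 V

The wiper splits the pot into (1−α)R = 2.445 kΩ above and αR = 1.455 kΩ below.
Lower section ‖ load = 1.352 kΩ.
V_wiper = 3.61 × 1.352/(2.445 + 1.352) = 1.29 V.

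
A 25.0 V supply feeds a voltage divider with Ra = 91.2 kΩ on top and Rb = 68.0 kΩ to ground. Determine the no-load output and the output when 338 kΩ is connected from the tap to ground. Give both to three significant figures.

Unloaded: 10.7 V; loaded: 9.57 V

Open-circuit: V = 25.0 × 68.0/(91.2 + 68.0) = 10.7 V.
With the load, Rb becomes Rb‖R_L = 56.61 kΩ, so V = 25.0 × 56.61/147.8 = 9.57 V.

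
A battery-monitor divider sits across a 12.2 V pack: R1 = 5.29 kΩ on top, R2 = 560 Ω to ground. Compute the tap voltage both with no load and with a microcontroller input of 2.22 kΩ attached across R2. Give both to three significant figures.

Unloaded: 1.17 V; loaded: 0.951 V

Open-circuit: V = 12.2 × 560/(5290 + 560) = 1.17 V.
With the load, R2 becomes R2‖R_L = 447.2 Ω, so V = 12.2 × 447.2/5737 = 0.951 V.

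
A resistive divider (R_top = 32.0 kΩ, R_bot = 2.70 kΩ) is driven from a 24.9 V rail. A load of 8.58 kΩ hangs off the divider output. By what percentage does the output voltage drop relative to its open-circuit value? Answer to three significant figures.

The divider's output (Thévenin) resistance is R_top‖R_bot = 2.490 kΩ.
Fractional drop under load = R_th/(R_th + R_L) = 2.490 / (2.490 + 8.58) = 0.2249.
So the output falls by 22.5 %.

22.5 %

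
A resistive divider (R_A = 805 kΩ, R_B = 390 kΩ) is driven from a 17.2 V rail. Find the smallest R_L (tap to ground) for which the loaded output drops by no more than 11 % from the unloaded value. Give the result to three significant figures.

Output resistance R_th = R_A‖R_B = (805 × 390)/1195 = 262.7 kΩ.
The fractional drop is R_th/(R_th + R_L); requiring this ≤ 0.110 gives R_L ≥ R_th(1/0.110 − 1) = 262.7 × 8.091 = 2.13 MΩ.

R_L(min) ≈ 2.13 MΩ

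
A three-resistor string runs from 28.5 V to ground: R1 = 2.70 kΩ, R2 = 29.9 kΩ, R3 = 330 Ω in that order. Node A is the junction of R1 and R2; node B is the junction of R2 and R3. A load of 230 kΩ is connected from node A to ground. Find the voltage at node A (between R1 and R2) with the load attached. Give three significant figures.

Below node A the series string R2+R3 = 30230 Ω sits in parallel with the 230000 Ω load: 26720 Ω.
V_A = 28.5 × 26720/(2700 + 26720) = 25.9 V.

V ≈ 25.9 V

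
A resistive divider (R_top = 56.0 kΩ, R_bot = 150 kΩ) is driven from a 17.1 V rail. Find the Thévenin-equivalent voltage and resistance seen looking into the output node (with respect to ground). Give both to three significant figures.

V_th is the open-circuit tap voltage: 17.1 × 150/(56.0 + 150) = 12.5 V.
With the supply zeroed, R_top and R_bot appear in parallel from the tap: R_th = R_top‖R_bot = (56.0 × 150)/206.0 = 40.8 kΩ.

V_th = 12.5 V, R_th = 40.8 kΩ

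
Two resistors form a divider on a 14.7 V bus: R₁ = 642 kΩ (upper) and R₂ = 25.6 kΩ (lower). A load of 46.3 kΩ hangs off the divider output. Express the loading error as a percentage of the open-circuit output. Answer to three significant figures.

The divider's output (Thévenin) resistance is R₁‖R₂ = 24.62 kΩ.
Fractional drop under load = R_th/(R_th + R_L) = 24.62 / (24.62 + 46.3) = 0.3471.
So the output falls by 34.7 %.

34.7 %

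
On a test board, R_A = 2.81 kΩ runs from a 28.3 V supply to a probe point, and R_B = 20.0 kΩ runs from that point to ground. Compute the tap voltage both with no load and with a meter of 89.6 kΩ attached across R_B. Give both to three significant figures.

Unloaded: 24.8 V; loaded: 24.1 V

Open-circuit: V = 28.3 × 20.0/(2.81 + 20.0) = 24.8 V.
With the load, R_B becomes R_B‖R_L = 16.35 kΩ, so V = 28.3 × 16.35/19.16 = 24.1 V.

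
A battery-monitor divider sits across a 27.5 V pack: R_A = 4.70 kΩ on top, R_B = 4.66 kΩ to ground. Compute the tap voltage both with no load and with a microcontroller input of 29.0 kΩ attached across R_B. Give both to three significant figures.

Unloaded: 13.7 V; loaded: 12.7 V

Open-circuit: V = 27.5 × 4.66/(4.70 + 4.66) = 13.7 V.
With the load, R_B becomes R_B‖R_L = 4.015 kΩ, so V = 27.5 × 4.015/8.715 = 12.7 V.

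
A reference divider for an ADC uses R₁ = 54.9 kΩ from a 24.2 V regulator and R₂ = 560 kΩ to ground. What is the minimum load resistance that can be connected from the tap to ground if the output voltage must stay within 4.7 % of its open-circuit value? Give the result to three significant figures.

R_L(min) ≈ 1.01 MΩ

Output resistance R_th = R₁‖R₂ = (54.9 × 560)/614.9 = 50.00 kΩ.
The fractional drop is R_th/(R_th + R_L); requiring this ≤ 0.0470 gives R_L ≥ R_th(1/0.0470 − 1) = 50.00 × 20.28 = 1.01 MΩ.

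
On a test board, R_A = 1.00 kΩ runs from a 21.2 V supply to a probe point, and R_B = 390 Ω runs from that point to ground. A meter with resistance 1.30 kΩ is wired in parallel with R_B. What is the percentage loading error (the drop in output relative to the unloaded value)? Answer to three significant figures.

17.8 %

Unloaded V = 21.2 × 390/1390 = 5.948 V.
Loaded: R_B‖R_L = 300.0 Ω, giving V = 21.2 × 300.0/1300 = 4.892 V.
Drop = (5.948 − 4.892) / 5.948 = 17.8 %.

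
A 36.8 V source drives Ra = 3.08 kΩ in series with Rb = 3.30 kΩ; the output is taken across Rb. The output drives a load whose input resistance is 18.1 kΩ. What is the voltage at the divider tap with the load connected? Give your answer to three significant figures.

The load sits in parallel with Rb: Rb‖R_L = (3.30 × 18.1) / (3.30 + 18.1) = 2.791 kΩ.
V_out = 36.8 × 2.791 / (3.08 + 2.791) = 36.8 × 2.791/5.871 = 17.5 V.

V_out ≈ 17.5 V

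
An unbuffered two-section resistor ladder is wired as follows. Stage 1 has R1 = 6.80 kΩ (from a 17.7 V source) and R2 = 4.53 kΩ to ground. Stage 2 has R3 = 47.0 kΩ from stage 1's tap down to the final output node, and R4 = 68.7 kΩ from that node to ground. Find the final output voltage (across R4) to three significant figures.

V_out ≈ 4.11 V

Stage 2 presents R3+R4 = 115.7 kΩ as a load on stage 1's tap.
Stage 1's lower leg becomes R2‖(R3+R4) = 4.359 kΩ, so V_mid = 17.7 × 4.359/11.16 = 6.914 V.
Stage 2 is itself unloaded: V_out = V_mid × R4/(R3+R4) = 6.914 × 68.7/115.7 = 4.11 V.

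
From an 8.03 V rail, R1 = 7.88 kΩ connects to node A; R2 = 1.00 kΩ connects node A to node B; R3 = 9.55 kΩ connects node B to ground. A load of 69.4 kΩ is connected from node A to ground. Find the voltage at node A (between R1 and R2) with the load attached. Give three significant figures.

Below node A the series string R2+R3 = 10.55 kΩ sits in parallel with the 69.4 kΩ load: 9.158 kΩ.
V_A = 8.03 × 9.158/(7.88 + 9.158) = 4.32 V.

V ≈ 4.32 V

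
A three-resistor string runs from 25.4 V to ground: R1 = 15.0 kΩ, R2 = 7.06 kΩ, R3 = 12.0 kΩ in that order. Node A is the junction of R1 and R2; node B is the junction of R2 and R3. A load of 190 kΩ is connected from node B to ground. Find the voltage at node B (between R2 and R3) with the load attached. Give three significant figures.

At node B, R3 is in parallel with the load: R3‖R_L = 11.29 kΩ.
Below node A the resistance is R2 + (R3‖R_L) = 18.35 kΩ, so V_A = 25.4 × 18.35/33.35 = 13.97 V.
Then V_B = V_A × (R3‖R_L)/(R2 + R3‖R_L) = 13.97 × 11.29/18.35 = 8.60 V.

V ≈ 8.60 V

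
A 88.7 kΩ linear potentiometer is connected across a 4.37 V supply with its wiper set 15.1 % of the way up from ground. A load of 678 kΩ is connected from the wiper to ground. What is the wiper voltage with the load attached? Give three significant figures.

V ≈ 0.649 V

The wiper splits the pot into (1−α)R = 75.31 kΩ above and αR = 13.39 kΩ below.
Lower section ‖ load = 13.13 kΩ.
V_wiper = 4.37 × 13.13/(75.31 + 13.13) = 0.649 V.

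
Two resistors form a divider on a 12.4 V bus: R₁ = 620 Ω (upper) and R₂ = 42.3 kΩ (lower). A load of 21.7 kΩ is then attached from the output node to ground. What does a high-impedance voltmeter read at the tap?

The load sits in parallel with R₂: R₂‖R_L = (42300 × 21700) / (42300 + 21700) = 14340 Ω.
V_out = 12.4 × 14340 / (620 + 14340) = 12.4 × 14340/14960 = 11.9 V.

V_out ≈ 11.9 V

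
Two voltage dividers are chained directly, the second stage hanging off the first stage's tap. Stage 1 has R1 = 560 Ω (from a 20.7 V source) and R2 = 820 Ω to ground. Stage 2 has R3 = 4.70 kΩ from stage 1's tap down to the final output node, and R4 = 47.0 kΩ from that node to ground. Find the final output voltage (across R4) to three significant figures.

Stage 2 presents R3+R4 = 51700 Ω as a load on stage 1's tap.
Stage 1's lower leg becomes R2‖(R3+R4) = 807.2 Ω, so V_mid = 20.7 × 807.2/1367 = 12.22 V.
Stage 2 is itself unloaded: V_out = V_mid × R4/(R3+R4) = 12.22 × 47000/51700 = 11.1 V.

V_out ≈ 11.1 V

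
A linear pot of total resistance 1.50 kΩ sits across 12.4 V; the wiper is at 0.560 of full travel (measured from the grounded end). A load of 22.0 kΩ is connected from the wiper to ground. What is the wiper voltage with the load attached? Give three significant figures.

V ≈ 6.83 V

The wiper splits the pot into (1−α)R = 660.0 Ω above and αR = 840.0 Ω below.
Lower section ‖ load = 809.1 Ω.
V_wiper = 12.4 × 809.1/(660.0 + 809.1) = 6.83 V.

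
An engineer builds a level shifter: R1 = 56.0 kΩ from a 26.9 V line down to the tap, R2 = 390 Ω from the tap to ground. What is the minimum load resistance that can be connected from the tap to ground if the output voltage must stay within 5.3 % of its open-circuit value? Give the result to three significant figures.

Output resistance R_th = R1‖R2 = (56000 × 390)/56390 = 387.3 Ω.
The fractional drop is R_th/(R_th + R_L); requiring this ≤ 0.0530 gives R_L ≥ R_th(1/0.0530 − 1) = 387.3 × 17.87 = 6.92 kΩ.

R_L(min) ≈ 6.92 kΩ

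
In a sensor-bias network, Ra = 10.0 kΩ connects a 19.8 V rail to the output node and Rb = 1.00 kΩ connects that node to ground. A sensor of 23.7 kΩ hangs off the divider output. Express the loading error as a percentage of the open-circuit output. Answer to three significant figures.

3.69 %

The divider's output (Thévenin) resistance is Ra‖Rb = 0.9091 kΩ.
Fractional drop under load = R_th/(R_th + R_L) = 0.9091 / (0.9091 + 23.7) = 0.03694.
So the output falls by 3.69 %.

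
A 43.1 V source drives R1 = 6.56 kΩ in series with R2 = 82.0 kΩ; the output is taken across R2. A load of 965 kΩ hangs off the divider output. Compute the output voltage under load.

V_out ≈ 39.7 V

The load sits in parallel with R2: R2‖R_L = (82.0 × 965) / (82.0 + 965) = 75.58 kΩ.
V_out = 43.1 × 75.58 / (6.56 + 75.58) = 43.1 × 75.58/82.14 = 39.7 V.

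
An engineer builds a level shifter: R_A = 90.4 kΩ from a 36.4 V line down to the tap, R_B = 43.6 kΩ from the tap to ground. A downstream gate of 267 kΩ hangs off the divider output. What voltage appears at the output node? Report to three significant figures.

The load sits in parallel with R_B: R_B‖R_L = (43.6 × 267) / (43.6 + 267) = 37.48 kΩ.
V_out = 36.4 × 37.48 / (90.4 + 37.48) = 36.4 × 37.48/127.9 = 10.7 V.

V_out ≈ 10.7 V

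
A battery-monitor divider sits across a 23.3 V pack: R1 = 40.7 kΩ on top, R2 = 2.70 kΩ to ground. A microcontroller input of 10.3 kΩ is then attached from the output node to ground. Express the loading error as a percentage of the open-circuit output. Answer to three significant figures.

Unloaded V = 23.3 × 2.70/43.40 = 1.450 V.
Loaded: R2‖R_L = 2.139 kΩ, giving V = 23.3 × 2.139/42.84 = 1.164 V.
Drop = (1.450 − 1.164) / 1.450 = 19.7 %.

19.7 %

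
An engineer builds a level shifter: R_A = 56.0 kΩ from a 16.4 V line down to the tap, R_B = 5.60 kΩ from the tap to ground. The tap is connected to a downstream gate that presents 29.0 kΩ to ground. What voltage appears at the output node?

V_out ≈ 1.27 V

The load sits in parallel with R_B: R_B‖R_L = (5.60 × 29.0) / (5.60 + 29.0) = 4.694 kΩ.
V_out = 16.4 × 4.694 / (56.0 + 4.694) = 16.4 × 4.694/60.69 = 1.27 V.
(Unloaded it would have been 1.49 V.)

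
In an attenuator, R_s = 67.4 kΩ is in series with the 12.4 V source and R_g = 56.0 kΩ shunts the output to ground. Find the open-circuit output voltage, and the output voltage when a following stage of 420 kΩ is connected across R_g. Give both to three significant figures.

Unloaded: 5.63 V; loaded: 5.25 V

Open-circuit: V = 12.4 × 56.0/(67.4 + 56.0) = 5.63 V.
With the load, R_g becomes R_g‖R_L = 49.41 kΩ, so V = 12.4 × 49.41/116.8 = 5.25 V.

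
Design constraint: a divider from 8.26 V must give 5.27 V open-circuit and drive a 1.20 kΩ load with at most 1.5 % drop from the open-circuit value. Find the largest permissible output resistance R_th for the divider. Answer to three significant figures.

Loading drop = R_th/(R_th + R_L) ≤ 0.0150, so R_th ≤ R_L · ε/(1−ε) = 1.20 kΩ × 0.0150/0.9850 = 18.3 Ω.
(Any R1, R2 with R2/(R1+R2) = 0.638 and R1‖R2 ≤ 18.3 Ω will meet the spec.)

R_th ≤ 18.3 Ω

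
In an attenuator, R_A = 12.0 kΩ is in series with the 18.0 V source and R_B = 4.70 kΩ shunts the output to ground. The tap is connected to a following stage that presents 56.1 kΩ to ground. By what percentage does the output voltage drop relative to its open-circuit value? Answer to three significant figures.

5.68 %

The divider's output (Thévenin) resistance is R_A‖R_B = 3.377 kΩ.
Fractional drop under load = R_th/(R_th + R_L) = 3.377 / (3.377 + 56.1) = 0.05678.
So the output falls by 5.68 %.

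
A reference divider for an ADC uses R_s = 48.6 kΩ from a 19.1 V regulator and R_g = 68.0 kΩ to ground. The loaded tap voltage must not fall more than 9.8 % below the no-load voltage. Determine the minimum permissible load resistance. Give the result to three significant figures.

Output resistance R_th = R_s‖R_g = (48.6 × 68.0)/116.6 = 28.34 kΩ.
The fractional drop is R_th/(R_th + R_L); requiring this ≤ 0.0980 gives R_L ≥ R_th(1/0.0980 − 1) = 28.34 × 9.204 = 261 kΩ.

R_L(min) ≈ 261 kΩ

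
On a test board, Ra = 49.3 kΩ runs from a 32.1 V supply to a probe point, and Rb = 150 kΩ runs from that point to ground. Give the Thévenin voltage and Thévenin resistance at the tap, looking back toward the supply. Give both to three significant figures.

V_th = 24.2 V, R_th = 37.1 kΩ

V_th is the open-circuit tap voltage: 32.1 × 150/(49.3 + 150) = 24.2 V.
With the supply zeroed, Ra and Rb appear in parallel from the tap: R_th = Ra‖Rb = (49.3 × 150)/199.3 = 37.1 kΩ.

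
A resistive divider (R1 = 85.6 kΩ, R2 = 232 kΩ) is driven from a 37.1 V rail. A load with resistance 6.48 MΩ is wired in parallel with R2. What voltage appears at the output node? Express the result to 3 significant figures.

The load sits in parallel with R2: R2‖R_L = (232 × 6480) / (232 + 6480) = 224.0 kΩ.
V_out = 37.1 × 224.0 / (85.6 + 224.0) = 37.1 × 224.0/309.6 = 26.8 V.
(Unloaded it would have been 27.1 V.)

V_out ≈ 26.8 V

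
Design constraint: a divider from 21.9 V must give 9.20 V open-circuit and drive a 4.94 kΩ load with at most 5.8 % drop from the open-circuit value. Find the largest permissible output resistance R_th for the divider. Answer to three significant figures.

R_th ≤ 304 Ω

Loading drop = R_th/(R_th + R_L) ≤ 0.0580, so R_th ≤ R_L · ε/(1−ε) = 4.94 kΩ × 0.0580/0.9420 = 304 Ω.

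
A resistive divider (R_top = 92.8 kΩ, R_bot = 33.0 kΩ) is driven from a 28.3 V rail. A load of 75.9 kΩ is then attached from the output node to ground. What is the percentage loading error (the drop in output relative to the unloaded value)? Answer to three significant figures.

24.3 %

The divider's output (Thévenin) resistance is R_top‖R_bot = 24.34 kΩ.
Fractional drop under load = R_th/(R_th + R_L) = 24.34 / (24.34 + 75.9) = 0.2428.
So the output falls by 24.3 %.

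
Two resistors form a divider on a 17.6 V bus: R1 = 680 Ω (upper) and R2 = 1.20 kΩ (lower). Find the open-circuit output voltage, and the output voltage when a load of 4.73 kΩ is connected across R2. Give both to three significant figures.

Unloaded: 11.2 V; loaded: 10.3 V

Open-circuit: V = 17.6 × 1200/(680 + 1200) = 11.2 V.
With the load, R2 becomes R2‖R_L = 957.2 Ω, so V = 17.6 × 957.2/1637 = 10.3 V.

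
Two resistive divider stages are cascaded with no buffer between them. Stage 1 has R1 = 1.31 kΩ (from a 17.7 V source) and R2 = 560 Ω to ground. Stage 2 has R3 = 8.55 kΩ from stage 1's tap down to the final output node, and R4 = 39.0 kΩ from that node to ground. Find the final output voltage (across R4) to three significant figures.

Stage 2 presents R3+R4 = 47550 Ω as a load on stage 1's tap.
Stage 1's lower leg becomes R2‖(R3+R4) = 553.5 Ω, so V_mid = 17.7 × 553.5/1863 = 5.257 V.
Stage 2 is itself unloaded: V_out = V_mid × R4/(R3+R4) = 5.257 × 39000/47550 = 4.31 V.

V_out ≈ 4.31 V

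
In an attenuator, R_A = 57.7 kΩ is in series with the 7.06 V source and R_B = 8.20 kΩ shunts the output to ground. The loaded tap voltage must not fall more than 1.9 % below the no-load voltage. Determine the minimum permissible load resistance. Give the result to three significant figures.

Output resistance R_th = R_A‖R_B = (57.7 × 8.20)/65.90 = 7.180 kΩ.
The fractional drop is R_th/(R_th + R_L); requiring this ≤ 0.0190 gives R_L ≥ R_th(1/0.0190 − 1) = 7.180 × 51.63 = 371 kΩ.

R_L(min) ≈ 371 kΩ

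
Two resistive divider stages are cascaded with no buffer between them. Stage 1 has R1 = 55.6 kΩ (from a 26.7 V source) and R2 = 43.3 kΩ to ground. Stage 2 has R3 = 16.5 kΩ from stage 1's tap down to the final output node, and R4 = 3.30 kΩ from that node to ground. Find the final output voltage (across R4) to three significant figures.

Stage 2 presents R3+R4 = 19.80 kΩ as a load on stage 1's tap.
Stage 1's lower leg becomes R2‖(R3+R4) = 13.59 kΩ, so V_mid = 26.7 × 13.59/69.19 = 5.243 V.
Stage 2 is itself unloaded: V_out = V_mid × R4/(R3+R4) = 5.243 × 3.30/19.80 = 0.874 V.

V_out ≈ 0.874 V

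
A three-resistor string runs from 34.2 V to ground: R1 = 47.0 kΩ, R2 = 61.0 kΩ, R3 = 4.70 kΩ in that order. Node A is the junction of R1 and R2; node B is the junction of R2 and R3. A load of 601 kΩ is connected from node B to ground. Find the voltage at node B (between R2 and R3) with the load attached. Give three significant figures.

V ≈ 1.42 V

At node B, R3 is in parallel with the load: R3‖R_L = 4.664 kΩ.
Below node A the resistance is R2 + (R3‖R_L) = 65.66 kΩ, so V_A = 34.2 × 65.66/112.7 = 19.93 V.
Then V_B = V_A × (R3‖R_L)/(R2 + R3‖R_L) = 19.93 × 4.664/65.66 = 1.42 V.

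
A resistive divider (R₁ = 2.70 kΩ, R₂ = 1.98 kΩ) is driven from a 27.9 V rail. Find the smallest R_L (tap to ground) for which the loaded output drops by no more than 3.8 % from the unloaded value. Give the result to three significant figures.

Output resistance R_th = R₁‖R₂ = (2.70 × 1.98)/4.680 = 1.142 kΩ.
The fractional drop is R_th/(R_th + R_L); requiring this ≤ 0.0380 gives R_L ≥ R_th(1/0.0380 − 1) = 1.142 × 25.32 = 28.9 kΩ.

R_L(min) ≈ 28.9 kΩ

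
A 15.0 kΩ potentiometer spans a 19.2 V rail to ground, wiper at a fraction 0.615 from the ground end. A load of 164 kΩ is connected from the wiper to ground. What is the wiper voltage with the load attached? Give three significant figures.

V ≈ 11.6 V

The wiper splits the pot into (1−α)R = 5.775 kΩ above and αR = 9.225 kΩ below.
Lower section ‖ load = 8.734 kΩ.
V_wiper = 19.2 × 8.734/(5.775 + 8.734) = 11.6 V.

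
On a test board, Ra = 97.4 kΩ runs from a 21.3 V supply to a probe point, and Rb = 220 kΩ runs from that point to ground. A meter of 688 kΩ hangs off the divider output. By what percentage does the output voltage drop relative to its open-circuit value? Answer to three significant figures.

Unloaded V = 21.3 × 220/317.4 = 14.764 V.
Loaded: Rb‖R_L = 166.7 kΩ, giving V = 21.3 × 166.7/264.1 = 13.444 V.
Drop = (14.764 − 13.444) / 14.764 = 8.94 %.

8.94 %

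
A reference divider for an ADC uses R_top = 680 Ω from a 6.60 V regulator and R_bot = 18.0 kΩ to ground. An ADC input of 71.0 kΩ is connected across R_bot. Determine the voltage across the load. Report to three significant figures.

The load sits in parallel with R_bot: R_bot‖R_L = (18000 × 71000) / (18000 + 71000) = 14360 Ω.
V_out = 6.60 × 14360 / (680 + 14360) = 6.60 × 14360/15040 = 6.30 V.

V_out ≈ 6.30 V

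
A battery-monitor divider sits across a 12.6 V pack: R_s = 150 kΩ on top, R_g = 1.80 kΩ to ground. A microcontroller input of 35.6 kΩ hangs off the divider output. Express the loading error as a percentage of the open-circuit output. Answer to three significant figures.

4.76 %

The divider's output (Thévenin) resistance is R_s‖R_g = 1.779 kΩ.
Fractional drop under load = R_th/(R_th + R_L) = 1.779 / (1.779 + 35.6) = 0.04758.
So the output falls by 4.76 %.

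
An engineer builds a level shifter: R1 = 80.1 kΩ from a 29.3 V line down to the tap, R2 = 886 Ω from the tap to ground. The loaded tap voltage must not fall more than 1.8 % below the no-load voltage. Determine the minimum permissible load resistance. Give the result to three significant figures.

Output resistance R_th = R1‖R2 = (80100 × 886)/80990 = 876.3 Ω.
The fractional drop is R_th/(R_th + R_L); requiring this ≤ 0.0180 gives R_L ≥ R_th(1/0.0180 − 1) = 876.3 × 54.56 = 47.8 kΩ.

R_L(min) ≈ 47.8 kΩ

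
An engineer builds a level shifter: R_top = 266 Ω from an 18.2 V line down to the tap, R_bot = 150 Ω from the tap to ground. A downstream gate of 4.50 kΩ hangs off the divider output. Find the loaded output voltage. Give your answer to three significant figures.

The load sits in parallel with R_bot: R_bot‖R_L = (150 × 4500) / (150 + 4500) = 145.2 Ω.
V_out = 18.2 × 145.2 / (266 + 145.2) = 18.2 × 145.2/411.2 = 6.43 V.

V_out ≈ 6.43 V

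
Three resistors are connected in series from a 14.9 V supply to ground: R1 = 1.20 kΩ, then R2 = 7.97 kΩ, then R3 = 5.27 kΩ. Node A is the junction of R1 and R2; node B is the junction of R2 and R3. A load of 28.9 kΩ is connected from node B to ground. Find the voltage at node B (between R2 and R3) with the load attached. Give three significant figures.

V ≈ 4.87 V

At node B, R3 is in parallel with the load: R3‖R_L = 4.457 kΩ.
Below node A the resistance is R2 + (R3‖R_L) = 12.43 kΩ, so V_A = 14.9 × 12.43/13.63 = 13.59 V.
Then V_B = V_A × (R3‖R_L)/(R2 + R3‖R_L) = 13.59 × 4.457/12.43 = 4.87 V.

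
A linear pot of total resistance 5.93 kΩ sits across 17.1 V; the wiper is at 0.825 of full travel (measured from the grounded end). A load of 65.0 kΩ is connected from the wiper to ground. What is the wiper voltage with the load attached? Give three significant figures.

The wiper splits the pot into (1−α)R = 1.038 kΩ above and αR = 4.892 kΩ below.
Lower section ‖ load = 4.550 kΩ.
V_wiper = 17.1 × 4.550/(1.038 + 4.550) = 13.9 V.

V ≈ 13.9 V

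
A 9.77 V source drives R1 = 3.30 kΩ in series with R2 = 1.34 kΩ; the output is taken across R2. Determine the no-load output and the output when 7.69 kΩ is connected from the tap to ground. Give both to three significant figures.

Unloaded: 2.82 V; loaded: 2.51 V

Open-circuit: V = 9.77 × 1.34/(3.30 + 1.34) = 2.82 V.
With the load, R2 becomes R2‖R_L = 1.141 kΩ, so V = 9.77 × 1.141/4.441 = 2.51 V.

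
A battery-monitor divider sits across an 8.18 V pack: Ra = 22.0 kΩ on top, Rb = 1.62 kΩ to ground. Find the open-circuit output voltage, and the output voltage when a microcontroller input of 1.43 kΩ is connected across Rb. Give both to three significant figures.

Open-circuit: V = 8.18 × 1.62/(22.0 + 1.62) = 0.561 V.
With the load, Rb becomes Rb‖R_L = 0.7595 kΩ, so V = 8.18 × 0.7595/22.76 = 0.273 V.

Unloaded: 0.561 V; loaded: 0.273 V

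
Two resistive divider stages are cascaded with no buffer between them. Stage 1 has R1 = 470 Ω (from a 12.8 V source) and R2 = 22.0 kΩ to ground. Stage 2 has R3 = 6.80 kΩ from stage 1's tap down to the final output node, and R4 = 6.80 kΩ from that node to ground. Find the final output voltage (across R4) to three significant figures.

Stage 2 presents R3+R4 = 13600 Ω as a load on stage 1's tap.
Stage 1's lower leg becomes R2‖(R3+R4) = 8404 Ω, so V_mid = 12.8 × 8404/8874 = 12.12 V.
Stage 2 is itself unloaded: V_out = V_mid × R4/(R3+R4) = 12.12 × 6800/13600 = 6.06 V.

V_out ≈ 6.06 V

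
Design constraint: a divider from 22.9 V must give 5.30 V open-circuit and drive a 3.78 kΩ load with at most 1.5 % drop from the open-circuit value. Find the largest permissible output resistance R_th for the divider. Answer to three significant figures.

R_th ≤ 57.6 Ω

Loading drop = R_th/(R_th + R_L) ≤ 0.0150, so R_th ≤ R_L · ε/(1−ε) = 3.78 kΩ × 0.0150/0.9850 = 57.6 Ω.
(Any R1, R2 with R2/(R1+R2) = 0.231 and R1‖R2 ≤ 57.6 Ω will meet the spec.)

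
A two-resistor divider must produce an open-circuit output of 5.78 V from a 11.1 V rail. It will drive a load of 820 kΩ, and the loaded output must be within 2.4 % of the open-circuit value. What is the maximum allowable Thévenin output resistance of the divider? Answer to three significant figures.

R_th ≤ 20.2 kΩ

Loading drop = R_th/(R_th + R_L) ≤ 0.0240, so R_th ≤ R_L · ε/(1−ε) = 820 kΩ × 0.0240/0.9760 = 20.2 kΩ.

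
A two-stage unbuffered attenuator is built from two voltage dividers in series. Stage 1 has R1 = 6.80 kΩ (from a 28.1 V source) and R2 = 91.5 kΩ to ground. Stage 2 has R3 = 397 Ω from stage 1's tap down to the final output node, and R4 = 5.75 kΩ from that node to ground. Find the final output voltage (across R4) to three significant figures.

V_out ≈ 12.1 V

Stage 2 presents R3+R4 = 6147 Ω as a load on stage 1's tap.
Stage 1's lower leg becomes R2‖(R3+R4) = 5760 Ω, so V_mid = 28.1 × 5760/12560 = 12.89 V.
Stage 2 is itself unloaded: V_out = V_mid × R4/(R3+R4) = 12.89 × 5750/6147 = 12.1 V.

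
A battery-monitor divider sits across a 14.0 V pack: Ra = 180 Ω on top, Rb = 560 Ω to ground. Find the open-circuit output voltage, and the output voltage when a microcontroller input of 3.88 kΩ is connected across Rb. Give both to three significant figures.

Unloaded: 10.6 V; loaded: 10.2 V

Open-circuit: V = 14.0 × 560/(180 + 560) = 10.6 V.
With the load, Rb becomes Rb‖R_L = 489.4 Ω, so V = 14.0 × 489.4/669.4 = 10.2 V.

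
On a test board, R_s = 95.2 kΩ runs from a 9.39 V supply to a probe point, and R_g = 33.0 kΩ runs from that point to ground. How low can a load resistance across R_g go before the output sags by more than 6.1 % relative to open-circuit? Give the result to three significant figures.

R_L(min) ≈ 377 kΩ

Output resistance R_th = R_s‖R_g = (95.2 × 33.0)/128.2 = 24.51 kΩ.
The fractional drop is R_th/(R_th + R_L); requiring this ≤ 0.0610 gives R_L ≥ R_th(1/0.0610 − 1) = 24.51 × 15.39 = 377 kΩ.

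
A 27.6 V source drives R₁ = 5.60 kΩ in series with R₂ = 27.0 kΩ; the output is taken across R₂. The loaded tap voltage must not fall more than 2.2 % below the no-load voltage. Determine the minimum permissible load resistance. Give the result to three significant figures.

Output resistance R_th = R₁‖R₂ = (5.60 × 27.0)/32.60 = 4.638 kΩ.
The fractional drop is R_th/(R_th + R_L); requiring this ≤ 0.0220 gives R_L ≥ R_th(1/0.0220 − 1) = 4.638 × 44.45 = 206 kΩ.

R_L(min) ≈ 206 kΩ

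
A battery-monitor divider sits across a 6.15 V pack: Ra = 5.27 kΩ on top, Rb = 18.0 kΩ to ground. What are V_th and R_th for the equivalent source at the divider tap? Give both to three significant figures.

V_th = 4.76 V, R_th = 4.08 kΩ

V_th is the open-circuit tap voltage: 6.15 × 18.0/(5.27 + 18.0) = 4.76 V.
With the supply zeroed, Ra and Rb appear in parallel from the tap: R_th = Ra‖Rb = (5.27 × 18.0)/23.27 = 4.08 kΩ.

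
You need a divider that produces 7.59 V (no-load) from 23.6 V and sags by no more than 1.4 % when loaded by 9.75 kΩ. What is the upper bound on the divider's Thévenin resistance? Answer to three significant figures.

Loading drop = R_th/(R_th + R_L) ≤ 0.0140, so R_th ≤ R_L · ε/(1−ε) = 9.75 kΩ × 0.0140/0.9860 = 138 Ω.
(Any R1, R2 with R2/(R1+R2) = 0.322 and R1‖R2 ≤ 138 Ω will meet the spec.)

R_th ≤ 138 Ω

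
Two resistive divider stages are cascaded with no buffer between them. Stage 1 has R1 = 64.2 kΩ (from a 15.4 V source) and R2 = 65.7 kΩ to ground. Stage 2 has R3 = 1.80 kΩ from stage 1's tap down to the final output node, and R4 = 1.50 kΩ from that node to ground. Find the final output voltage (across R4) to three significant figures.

Stage 2 presents R3+R4 = 3.300 kΩ as a load on stage 1's tap.
Stage 1's lower leg becomes R2‖(R3+R4) = 3.142 kΩ, so V_mid = 15.4 × 3.142/67.34 = 0.7186 V.
Stage 2 is itself unloaded: V_out = V_mid × R4/(R3+R4) = 0.7186 × 1.50/3.300 = 0.327 V.

V_out ≈ 0.327 V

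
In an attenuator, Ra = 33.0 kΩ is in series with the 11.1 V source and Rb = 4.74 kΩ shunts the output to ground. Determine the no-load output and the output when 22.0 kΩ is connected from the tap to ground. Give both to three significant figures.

Unloaded: 1.39 V; loaded: 1.17 V

Open-circuit: V = 11.1 × 4.74/(33.0 + 4.74) = 1.39 V.
With the load, Rb becomes Rb‖R_L = 3.900 kΩ, so V = 11.1 × 3.900/36.90 = 1.17 V.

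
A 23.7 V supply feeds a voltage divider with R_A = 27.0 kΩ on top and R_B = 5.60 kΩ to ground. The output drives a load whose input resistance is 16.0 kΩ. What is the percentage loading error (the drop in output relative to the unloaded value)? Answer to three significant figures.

22.5 %

The divider's output (Thévenin) resistance is R_A‖R_B = 4.638 kΩ.
Fractional drop under load = R_th/(R_th + R_L) = 4.638 / (4.638 + 16.0) = 0.2247.
So the output falls by 22.5 %.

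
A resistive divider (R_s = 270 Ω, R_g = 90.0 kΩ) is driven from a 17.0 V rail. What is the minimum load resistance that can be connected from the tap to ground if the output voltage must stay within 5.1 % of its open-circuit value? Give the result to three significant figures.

Output resistance R_th = R_s‖R_g = (270 × 90000)/90270 = 269.2 Ω.
The fractional drop is R_th/(R_th + R_L); requiring this ≤ 0.0510 gives R_L ≥ R_th(1/0.0510 − 1) = 269.2 × 18.61 = 5.01 kΩ.

R_L(min) ≈ 5.01 kΩ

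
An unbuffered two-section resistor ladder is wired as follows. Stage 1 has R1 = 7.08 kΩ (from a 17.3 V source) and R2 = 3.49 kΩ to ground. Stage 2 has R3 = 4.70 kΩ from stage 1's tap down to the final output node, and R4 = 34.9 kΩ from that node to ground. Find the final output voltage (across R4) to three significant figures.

V_out ≈ 4.75 V

Stage 2 presents R3+R4 = 39.60 kΩ as a load on stage 1's tap.
Stage 1's lower leg becomes R2‖(R3+R4) = 3.207 kΩ, so V_mid = 17.3 × 3.207/10.29 = 5.394 V.
Stage 2 is itself unloaded: V_out = V_mid × R4/(R3+R4) = 5.394 × 34.9/39.60 = 4.75 V.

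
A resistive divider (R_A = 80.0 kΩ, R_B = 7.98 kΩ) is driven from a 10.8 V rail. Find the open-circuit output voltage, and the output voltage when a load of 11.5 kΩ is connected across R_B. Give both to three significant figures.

Open-circuit: V = 10.8 × 7.98/(80.0 + 7.98) = 0.980 V.
With the load, R_B becomes R_B‖R_L = 4.711 kΩ, so V = 10.8 × 4.711/84.71 = 0.601 V.

Unloaded: 0.980 V; loaded: 0.601 V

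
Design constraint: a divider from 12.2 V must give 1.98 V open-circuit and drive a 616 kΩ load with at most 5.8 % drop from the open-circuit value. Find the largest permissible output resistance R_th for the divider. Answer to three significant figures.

R_th ≤ 37.9 kΩ

Loading drop = R_th/(R_th + R_L) ≤ 0.0580, so R_th ≤ R_L · ε/(1−ε) = 616 kΩ × 0.0580/0.9420 = 37.9 kΩ.
(Any R1, R2 with R2/(R1+R2) = 0.162 and R1‖R2 ≤ 37.9 kΩ will meet the spec.)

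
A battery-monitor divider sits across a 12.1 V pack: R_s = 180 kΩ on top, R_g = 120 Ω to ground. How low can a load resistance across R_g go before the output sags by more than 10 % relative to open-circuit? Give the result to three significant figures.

R_L(min) ≈ 1.08 kΩ

Output resistance R_th = R_s‖R_g = (180000 × 120)/180100 = 119.9 Ω.
The fractional drop is R_th/(R_th + R_L); requiring this ≤ 0.100 gives R_L ≥ R_th(1/0.100 − 1) = 119.9 × 9.000 = 1.08 kΩ.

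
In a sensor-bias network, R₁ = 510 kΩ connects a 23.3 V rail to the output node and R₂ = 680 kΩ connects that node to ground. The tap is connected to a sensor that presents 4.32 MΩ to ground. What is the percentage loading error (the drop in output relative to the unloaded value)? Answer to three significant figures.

6.32 %

The divider's output (Thévenin) resistance is R₁‖R₂ = 291.4 kΩ.
Fractional drop under load = R_th/(R_th + R_L) = 291.4 / (291.4 + 4320) = 0.06320.
So the output falls by 6.32 %.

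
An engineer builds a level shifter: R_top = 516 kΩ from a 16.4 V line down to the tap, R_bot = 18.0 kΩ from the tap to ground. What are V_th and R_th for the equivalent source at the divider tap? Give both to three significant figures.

V_th is the open-circuit tap voltage: 16.4 × 18.0/(516 + 18.0) = 0.553 V.
With the supply zeroed, R_top and R_bot appear in parallel from the tap: R_th = R_top‖R_bot = (516 × 18.0)/534.0 = 17.4 kΩ.

V_th = 0.553 V, R_th = 17.4 kΩ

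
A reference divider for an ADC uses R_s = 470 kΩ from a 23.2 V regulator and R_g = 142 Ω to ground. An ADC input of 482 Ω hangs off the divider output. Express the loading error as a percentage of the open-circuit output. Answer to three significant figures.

22.8 %

The divider's output (Thévenin) resistance is R_s‖R_g = 142.0 Ω.
Fractional drop under load = R_th/(R_th + R_L) = 142.0 / (142.0 + 482) = 0.2275.
So the output falls by 22.8 %.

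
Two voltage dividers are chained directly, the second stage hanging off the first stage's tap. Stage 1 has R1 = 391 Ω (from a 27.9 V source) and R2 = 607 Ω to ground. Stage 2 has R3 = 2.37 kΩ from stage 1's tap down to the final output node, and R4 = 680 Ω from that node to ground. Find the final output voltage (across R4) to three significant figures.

Stage 2 presents R3+R4 = 3050 Ω as a load on stage 1's tap.
Stage 1's lower leg becomes R2‖(R3+R4) = 506.2 Ω, so V_mid = 27.9 × 506.2/897.2 = 15.74 V.
Stage 2 is itself unloaded: V_out = V_mid × R4/(R3+R4) = 15.74 × 680/3050 = 3.51 V.

V_out ≈ 3.51 V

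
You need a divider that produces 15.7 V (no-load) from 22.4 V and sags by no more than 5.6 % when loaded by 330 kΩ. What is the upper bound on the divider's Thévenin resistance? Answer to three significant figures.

R_th ≤ 19.6 kΩ

Loading drop = R_th/(R_th + R_L) ≤ 0.0560, so R_th ≤ R_L · ε/(1−ε) = 330 kΩ × 0.0560/0.9440 = 19.6 kΩ.
(Any R1, R2 with R2/(R1+R2) = 0.701 and R1‖R2 ≤ 19.6 kΩ will meet the spec.)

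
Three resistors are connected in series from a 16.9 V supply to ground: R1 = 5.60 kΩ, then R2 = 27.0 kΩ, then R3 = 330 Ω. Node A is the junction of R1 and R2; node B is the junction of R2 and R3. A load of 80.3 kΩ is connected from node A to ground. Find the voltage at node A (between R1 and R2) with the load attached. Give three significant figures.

V ≈ 13.3 V

Below node A the series string R2+R3 = 27330 Ω sits in parallel with the 80300 Ω load: 20390 Ω.
V_A = 16.9 × 20390/(5600 + 20390) = 13.3 V.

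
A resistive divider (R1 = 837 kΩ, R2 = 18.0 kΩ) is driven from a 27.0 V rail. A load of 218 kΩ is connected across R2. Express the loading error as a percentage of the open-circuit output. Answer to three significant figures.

7.48 %

The divider's output (Thévenin) resistance is R1‖R2 = 17.62 kΩ.
Fractional drop under load = R_th/(R_th + R_L) = 17.62 / (17.62 + 218) = 0.07479.
So the output falls by 7.48 %.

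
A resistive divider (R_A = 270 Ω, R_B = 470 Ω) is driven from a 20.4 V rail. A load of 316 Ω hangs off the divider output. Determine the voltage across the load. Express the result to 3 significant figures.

V_out ≈ 8.40 V

The load sits in parallel with R_B: R_B‖R_L = (470 × 316) / (470 + 316) = 189.0 Ω.
V_out = 20.4 × 189.0 / (270 + 189.0) = 20.4 × 189.0/459.0 = 8.40 V.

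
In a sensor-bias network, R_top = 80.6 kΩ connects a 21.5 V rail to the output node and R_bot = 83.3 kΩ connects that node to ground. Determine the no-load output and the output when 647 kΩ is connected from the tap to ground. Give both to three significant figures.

Unloaded: 10.9 V; loaded: 10.3 V

Open-circuit: V = 21.5 × 83.3/(80.6 + 83.3) = 10.9 V.
With the load, R_bot becomes R_bot‖R_L = 73.80 kΩ, so V = 21.5 × 73.80/154.4 = 10.3 V.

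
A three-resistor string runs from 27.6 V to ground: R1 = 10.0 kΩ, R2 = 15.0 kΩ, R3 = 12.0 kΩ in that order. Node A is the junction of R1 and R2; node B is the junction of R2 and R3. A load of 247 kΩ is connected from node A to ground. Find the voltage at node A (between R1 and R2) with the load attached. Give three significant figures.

Below node A the series string R2+R3 = 27.00 kΩ sits in parallel with the 247 kΩ load: 24.34 kΩ.
V_A = 27.6 × 24.34/(10.0 + 24.34) = 19.6 V.

V ≈ 19.6 V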